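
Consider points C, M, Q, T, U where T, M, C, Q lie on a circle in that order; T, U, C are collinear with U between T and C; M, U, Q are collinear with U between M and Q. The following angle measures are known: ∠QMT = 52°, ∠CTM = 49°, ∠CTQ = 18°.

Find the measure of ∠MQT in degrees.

1. ∠MUT = 79°  [△TUM]
2. ∠CMQ = 18°  [same arc CQ]
3. ∠CUM = 101°  [linear pair at U on TC]
4. ∠MCT = 61°  [△MUC]
5. ∠MQT = 61°  [same arc TM]

∠MQT = 61°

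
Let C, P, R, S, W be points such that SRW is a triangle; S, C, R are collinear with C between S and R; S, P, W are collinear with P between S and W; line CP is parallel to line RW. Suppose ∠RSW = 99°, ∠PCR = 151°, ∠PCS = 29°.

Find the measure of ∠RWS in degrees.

1. ∠CSP = 99°  [C on SR, P on SW]
2. ∠CPS = 52°  [△SCP]
3. ∠RWS = 52°  [CP∥RW, corresponding at P]

∠RWS = 52°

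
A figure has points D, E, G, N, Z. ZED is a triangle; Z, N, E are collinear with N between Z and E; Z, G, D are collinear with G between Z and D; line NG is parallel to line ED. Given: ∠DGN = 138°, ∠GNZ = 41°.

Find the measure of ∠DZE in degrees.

1. ∠NGZ = 42°  [linear pair at G on ZD]
2. ∠GZN = 97°  [△ZNG]
3. ∠DZE = 97°  [N on ZE, G on ZD]

∠DZE = 97°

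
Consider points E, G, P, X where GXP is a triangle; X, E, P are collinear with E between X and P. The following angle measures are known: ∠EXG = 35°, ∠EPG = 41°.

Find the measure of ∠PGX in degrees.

∠PGX = 104°

1. ∠GXP = 35°  [E on ray XP]
2. ∠GPX = 41°  [E on ray PX]
3. ∠PGX = 104°  [△GXP]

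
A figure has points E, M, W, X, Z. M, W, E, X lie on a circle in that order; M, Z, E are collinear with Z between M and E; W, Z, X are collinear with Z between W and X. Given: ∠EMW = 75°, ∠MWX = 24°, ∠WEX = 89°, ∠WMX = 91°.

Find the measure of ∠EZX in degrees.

∠EZX = 81°

1. ∠EXW = 75°  [same arc WE]
2. ∠MEX = 24°  [same arc MX]
3. ∠EZX = 81°  [△EZX]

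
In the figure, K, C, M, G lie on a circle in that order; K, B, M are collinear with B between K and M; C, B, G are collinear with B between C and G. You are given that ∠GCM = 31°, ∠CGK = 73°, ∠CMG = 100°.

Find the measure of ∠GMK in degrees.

1. ∠GKM = 31°  [same arc MG]
2. ∠CGM = 49°  [△CMG]
3. ∠GBK = 76°  [△KBG]
4. ∠GBM = 104°  [linear pair at B on KM]
5. ∠GMK = 27°  [△MBG]

∠GMK = 27°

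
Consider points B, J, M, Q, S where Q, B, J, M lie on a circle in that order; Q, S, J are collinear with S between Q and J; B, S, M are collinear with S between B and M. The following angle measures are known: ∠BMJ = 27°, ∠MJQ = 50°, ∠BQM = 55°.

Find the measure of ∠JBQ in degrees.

∠JBQ = 78°

1. ∠BQJ = 27°  [same arc BJ]
2. ∠MBQ = 50°  [same arc QM]
3. ∠BMQ = 75°  [△QBM]
4. ∠BJQ = 75°  [same arc QB]
5. ∠JBQ = 78°  [△QBJ]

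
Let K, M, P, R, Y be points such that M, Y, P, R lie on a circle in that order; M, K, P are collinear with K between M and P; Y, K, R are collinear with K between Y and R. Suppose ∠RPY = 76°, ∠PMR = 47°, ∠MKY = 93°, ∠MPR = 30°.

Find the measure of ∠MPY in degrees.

∠MPY = 46°

1. ∠PYR = 47°  [same arc PR]
2. ∠PKY = 87°  [linear pair at K on MP]
3. ∠MPY = 46°  [△YKP]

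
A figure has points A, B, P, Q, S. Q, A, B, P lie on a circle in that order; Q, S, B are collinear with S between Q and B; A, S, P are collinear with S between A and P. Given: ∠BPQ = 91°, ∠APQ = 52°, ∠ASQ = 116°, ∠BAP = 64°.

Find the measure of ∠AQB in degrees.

1. ∠BAQ = 89°  [cyclic QABP, opposite ∠A+∠P]
2. ∠ABQ = 52°  [same arc QA]
3. ∠AQB = 39°  [△QAB]

∠AQB = 39°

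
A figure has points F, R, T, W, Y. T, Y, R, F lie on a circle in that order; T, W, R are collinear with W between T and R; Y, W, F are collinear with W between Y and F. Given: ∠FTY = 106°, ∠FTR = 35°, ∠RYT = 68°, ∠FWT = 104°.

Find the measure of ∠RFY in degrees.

1. ∠FRY = 74°  [cyclic TYRF, opposite ∠T+∠R]
2. ∠FYR = 35°  [same arc RF]
3. ∠RFY = 71°  [△YRF]

∠RFY = 71°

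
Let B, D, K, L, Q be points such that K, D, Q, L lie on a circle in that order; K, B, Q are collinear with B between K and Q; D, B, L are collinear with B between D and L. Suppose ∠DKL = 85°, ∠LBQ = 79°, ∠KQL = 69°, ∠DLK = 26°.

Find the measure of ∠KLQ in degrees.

∠KLQ = 58°

1. ∠KBL = 101°  [linear pair at B on KQ]
2. ∠LKQ = 53°  [△KBL]
3. ∠KLQ = 58°  [△KQL]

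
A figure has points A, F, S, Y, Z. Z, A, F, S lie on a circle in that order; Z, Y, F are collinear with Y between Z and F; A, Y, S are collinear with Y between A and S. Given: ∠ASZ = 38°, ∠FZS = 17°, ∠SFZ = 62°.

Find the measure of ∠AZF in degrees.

1. ∠AFZ = 38°  [same arc ZA]
2. ∠FSZ = 101°  [△ZFS]
3. ∠FAZ = 79°  [cyclic ZAFS, opposite ∠A+∠S]
4. ∠AZF = 63°  [△ZAF]

∠AZF = 63°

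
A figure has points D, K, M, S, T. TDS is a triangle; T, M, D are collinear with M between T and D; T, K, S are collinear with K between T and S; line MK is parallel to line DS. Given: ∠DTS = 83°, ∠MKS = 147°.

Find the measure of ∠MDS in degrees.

1. ∠KTM = 83°  [M on TD, K on TS]
2. ∠MKT = 33°  [linear pair at K on TS]
3. ∠KMT = 64°  [△TMK]
4. ∠DMK = 116°  [linear pair at M on TD]
5. ∠MDS = 64°  [MK∥DS, co-interior at D–M]

∠MDS = 64°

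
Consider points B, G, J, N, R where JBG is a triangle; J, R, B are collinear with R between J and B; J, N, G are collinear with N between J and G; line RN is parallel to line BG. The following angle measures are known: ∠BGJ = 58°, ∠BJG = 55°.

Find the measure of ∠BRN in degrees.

1. ∠GBJ = 67°  [△JBG]
2. ∠JRN = 67°  [RN∥BG, corresponding at R]
3. ∠BRN = 113°  [linear pair at R on JB]

∠BRN = 113°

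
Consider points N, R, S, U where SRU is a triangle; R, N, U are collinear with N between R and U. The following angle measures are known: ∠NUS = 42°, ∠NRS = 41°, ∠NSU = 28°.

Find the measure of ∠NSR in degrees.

1. ∠SNU = 110°  [△SNU]
2. ∠RNS = 70°  [linear pair at N on RU]
3. ∠NSR = 69°  [△SRN]

∠NSR = 69°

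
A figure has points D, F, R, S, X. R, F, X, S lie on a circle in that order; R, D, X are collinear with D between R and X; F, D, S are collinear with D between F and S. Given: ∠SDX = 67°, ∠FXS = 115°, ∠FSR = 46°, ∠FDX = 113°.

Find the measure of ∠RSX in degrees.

∠RSX = 90°

1. ∠RDS = 113°  [linear pair at D on RX]
2. ∠FRS = 65°  [cyclic RFXS, opposite ∠R+∠X]
3. ∠RFS = 69°  [△RFS]
4. ∠SRX = 21°  [△RDS]
5. ∠RXS = 69°  [same arc RS]
6. ∠RSX = 90°  [△RXS]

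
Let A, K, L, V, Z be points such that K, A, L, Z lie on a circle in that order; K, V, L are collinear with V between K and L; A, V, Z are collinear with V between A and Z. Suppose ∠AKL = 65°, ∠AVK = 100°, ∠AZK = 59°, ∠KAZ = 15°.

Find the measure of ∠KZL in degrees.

∠KZL = 124°

1. ∠ALK = 59°  [same arc KA]
2. ∠KAL = 56°  [△KAL]
3. ∠KZL = 124°  [cyclic KALZ, opposite ∠A+∠Z]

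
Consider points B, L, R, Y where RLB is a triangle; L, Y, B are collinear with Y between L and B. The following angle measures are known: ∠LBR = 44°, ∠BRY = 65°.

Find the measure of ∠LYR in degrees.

∠LYR = 109°

1. ∠RBY = 44°  [Y on ray BL]
2. ∠BYR = 71°  [△RYB]
3. ∠LYR = 109°  [linear pair at Y on LB]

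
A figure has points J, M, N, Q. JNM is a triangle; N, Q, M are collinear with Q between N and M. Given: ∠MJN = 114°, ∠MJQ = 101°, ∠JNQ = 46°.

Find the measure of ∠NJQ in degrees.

∠NJQ = 13°

1. ∠JNM = 46°  [Q on ray NM]
2. ∠JMN = 20°  [△JNM]
3. ∠JMQ = 20°  [Q on ray MN]
4. ∠JQM = 59°  [△JQM]
5. ∠JQN = 121°  [linear pair at Q on NM]
6. ∠NJQ = 13°  [△JNQ]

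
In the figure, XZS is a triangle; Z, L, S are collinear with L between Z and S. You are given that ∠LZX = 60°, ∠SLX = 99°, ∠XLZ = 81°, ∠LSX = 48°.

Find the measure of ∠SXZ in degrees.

∠SXZ = 72°

1. ∠SZX = 60°  [L on ray ZS]
2. ∠XSZ = 48°  [L on ray SZ]
3. ∠SXZ = 72°  [△XZS]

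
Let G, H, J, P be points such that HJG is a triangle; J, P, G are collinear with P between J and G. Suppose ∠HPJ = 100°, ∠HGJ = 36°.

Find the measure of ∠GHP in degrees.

1. ∠GPH = 80°  [linear pair at P on JG]
2. ∠HGP = 36°  [P on ray GJ]
3. ∠GHP = 64°  [△HPG]

∠GHP = 64°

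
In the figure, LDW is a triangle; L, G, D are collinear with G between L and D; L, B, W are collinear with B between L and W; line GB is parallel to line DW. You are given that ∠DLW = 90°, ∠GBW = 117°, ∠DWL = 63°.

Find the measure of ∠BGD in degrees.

1. ∠LDW = 27°  [△LDW]
2. ∠BGL = 27°  [GB∥DW, corresponding at G]
3. ∠BGD = 153°  [linear pair at G on LD]

∠BGD = 153°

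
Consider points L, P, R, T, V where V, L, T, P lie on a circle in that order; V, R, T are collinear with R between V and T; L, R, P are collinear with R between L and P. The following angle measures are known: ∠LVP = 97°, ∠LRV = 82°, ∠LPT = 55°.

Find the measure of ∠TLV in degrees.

∠TLV = 85°

1. ∠LTP = 83°  [cyclic VLTP, opposite ∠V+∠T]
2. ∠LRT = 98°  [linear pair at R on VT]
3. ∠LVT = 55°  [same arc LT]
4. ∠PLT = 42°  [△LTP]
5. ∠LTV = 40°  [△LRT]
6. ∠TLV = 85°  [△VLT]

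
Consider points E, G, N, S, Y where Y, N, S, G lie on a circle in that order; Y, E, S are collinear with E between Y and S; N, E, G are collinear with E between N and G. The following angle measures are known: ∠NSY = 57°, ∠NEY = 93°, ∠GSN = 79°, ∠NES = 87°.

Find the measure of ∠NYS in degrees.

1. ∠GNS = 36°  [△NES]
2. ∠NGS = 65°  [△NSG]
3. ∠NYS = 65°  [same arc NS]

∠NYS = 65°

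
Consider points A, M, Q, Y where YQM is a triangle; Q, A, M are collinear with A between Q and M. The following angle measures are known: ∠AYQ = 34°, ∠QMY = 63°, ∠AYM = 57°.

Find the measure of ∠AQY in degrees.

∠AQY = 26°

1. ∠AMY = 63°  [A on ray MQ]
2. ∠MAY = 60°  [△YAM]
3. ∠QAY = 120°  [linear pair at A on QM]
4. ∠AQY = 26°  [△YQA]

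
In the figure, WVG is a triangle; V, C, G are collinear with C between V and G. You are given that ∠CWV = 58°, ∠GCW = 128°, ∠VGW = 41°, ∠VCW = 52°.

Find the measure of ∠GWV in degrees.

1. ∠CVW = 70°  [△WVC]
2. ∠GVW = 70°  [C on ray VG]
3. ∠GWV = 69°  [△WVG]

∠GWV = 69°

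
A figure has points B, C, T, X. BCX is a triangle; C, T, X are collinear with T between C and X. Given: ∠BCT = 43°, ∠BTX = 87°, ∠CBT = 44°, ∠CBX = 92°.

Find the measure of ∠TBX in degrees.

1. ∠BCX = 43°  [T on ray CX]
2. ∠BXC = 45°  [△BCX]
3. ∠BXT = 45°  [T on ray XC]
4. ∠TBX = 48°  [△BTX]

∠TBX = 48°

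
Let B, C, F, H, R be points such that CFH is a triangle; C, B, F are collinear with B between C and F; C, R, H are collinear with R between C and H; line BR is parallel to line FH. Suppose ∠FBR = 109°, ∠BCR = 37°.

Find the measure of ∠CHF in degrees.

∠CHF = 72°

1. ∠CBR = 71°  [linear pair at B on CF]
2. ∠BRC = 72°  [△CBR]
3. ∠CHF = 72°  [BR∥FH, corresponding at R]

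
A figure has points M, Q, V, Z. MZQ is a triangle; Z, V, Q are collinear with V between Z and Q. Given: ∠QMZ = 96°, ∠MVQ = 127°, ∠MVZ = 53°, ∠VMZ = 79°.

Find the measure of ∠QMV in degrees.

1. ∠MZV = 48°  [△MZV]
2. ∠MZQ = 48°  [V on ray ZQ]
3. ∠MQZ = 36°  [△MZQ]
4. ∠MQV = 36°  [V on ray QZ]
5. ∠QMV = 17°  [△MVQ]

∠QMV = 17°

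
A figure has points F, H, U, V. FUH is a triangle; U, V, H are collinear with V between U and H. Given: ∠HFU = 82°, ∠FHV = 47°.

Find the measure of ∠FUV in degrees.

1. ∠FHU = 47°  [V on ray HU]
2. ∠FUH = 51°  [△FUH]
3. ∠FUV = 51°  [V on ray UH]

∠FUV = 51°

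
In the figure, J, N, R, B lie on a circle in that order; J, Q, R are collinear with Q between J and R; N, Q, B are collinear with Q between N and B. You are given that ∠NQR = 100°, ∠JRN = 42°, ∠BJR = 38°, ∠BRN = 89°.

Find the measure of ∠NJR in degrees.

1. ∠BNR = 38°  [△NQR]
2. ∠NBR = 53°  [△NRB]
3. ∠NJR = 53°  [same arc NR]

∠NJR = 53°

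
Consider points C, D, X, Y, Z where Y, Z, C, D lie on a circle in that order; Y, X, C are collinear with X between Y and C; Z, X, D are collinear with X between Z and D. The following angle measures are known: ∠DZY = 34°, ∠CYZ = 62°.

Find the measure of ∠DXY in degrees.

1. ∠DCY = 34°  [same arc YD]
2. ∠CDZ = 62°  [same arc ZC]
3. ∠CXD = 84°  [△CXD]
4. ∠DXY = 96°  [linear pair at X on YC]

∠DXY = 96°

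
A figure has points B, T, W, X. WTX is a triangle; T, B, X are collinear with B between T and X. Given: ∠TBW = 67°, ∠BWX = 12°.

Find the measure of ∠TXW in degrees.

∠TXW = 55°

1. ∠WBX = 113°  [linear pair at B on TX]
2. ∠BXW = 55°  [△WBX]
3. ∠TXW = 55°  [B on ray XT]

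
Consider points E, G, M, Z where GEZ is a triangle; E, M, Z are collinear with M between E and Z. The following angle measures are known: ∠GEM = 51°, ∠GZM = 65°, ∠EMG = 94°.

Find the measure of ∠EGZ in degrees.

1. ∠GEZ = 51°  [M on ray EZ]
2. ∠EZG = 65°  [M on ray ZE]
3. ∠EGZ = 64°  [△GEZ]

∠EGZ = 64°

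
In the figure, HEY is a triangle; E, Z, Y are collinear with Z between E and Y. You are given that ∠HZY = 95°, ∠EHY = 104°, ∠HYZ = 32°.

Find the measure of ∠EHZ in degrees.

∠EHZ = 51°

1. ∠EZH = 85°  [linear pair at Z on EY]
2. ∠EYH = 32°  [Z on ray YE]
3. ∠HEY = 44°  [△HEY]
4. ∠HEZ = 44°  [Z on ray EY]
5. ∠EHZ = 51°  [△HEZ]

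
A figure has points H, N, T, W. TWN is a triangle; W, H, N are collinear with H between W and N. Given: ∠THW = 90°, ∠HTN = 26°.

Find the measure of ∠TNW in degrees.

1. ∠NHT = 90°  [linear pair at H on WN]
2. ∠HNT = 64°  [△THN]
3. ∠TNW = 64°  [H on ray NW]

∠TNW = 64°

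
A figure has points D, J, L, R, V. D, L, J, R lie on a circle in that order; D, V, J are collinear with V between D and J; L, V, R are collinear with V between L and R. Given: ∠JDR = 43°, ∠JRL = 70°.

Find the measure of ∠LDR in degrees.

∠LDR = 113°

1. ∠JLR = 43°  [same arc JR]
2. ∠LJR = 67°  [△LJR]
3. ∠LDR = 113°  [cyclic DLJR, opposite ∠D+∠J]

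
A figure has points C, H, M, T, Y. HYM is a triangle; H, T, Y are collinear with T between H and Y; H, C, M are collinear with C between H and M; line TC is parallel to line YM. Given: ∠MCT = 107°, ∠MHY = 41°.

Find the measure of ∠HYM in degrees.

1. ∠HCT = 73°  [linear pair at C on HM]
2. ∠CHT = 41°  [T on HY, C on HM]
3. ∠CTH = 66°  [△HTC]
4. ∠HYM = 66°  [TC∥YM, corresponding at T]

∠HYM = 66°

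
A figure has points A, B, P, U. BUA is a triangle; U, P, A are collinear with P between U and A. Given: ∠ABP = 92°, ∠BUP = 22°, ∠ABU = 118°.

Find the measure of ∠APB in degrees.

1. ∠AUB = 22°  [P on ray UA]
2. ∠BAU = 40°  [△BUA]
3. ∠BAP = 40°  [P on ray AU]
4. ∠APB = 48°  [△BPA]

∠APB = 48°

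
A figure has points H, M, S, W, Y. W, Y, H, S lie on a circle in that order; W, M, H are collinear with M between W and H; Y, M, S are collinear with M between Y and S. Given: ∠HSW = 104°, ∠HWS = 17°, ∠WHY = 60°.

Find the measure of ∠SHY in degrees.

1. ∠SHW = 59°  [△WHS]
2. ∠WSY = 60°  [same arc WY]
3. ∠SYW = 59°  [same arc WS]
4. ∠SWY = 61°  [△WYS]
5. ∠SHY = 119°  [cyclic WYHS, opposite ∠W+∠H]

∠SHY = 119°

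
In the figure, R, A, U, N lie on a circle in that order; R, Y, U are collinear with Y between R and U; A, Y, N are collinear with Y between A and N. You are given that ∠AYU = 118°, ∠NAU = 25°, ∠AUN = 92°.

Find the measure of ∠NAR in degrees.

1. ∠NYR = 118°  [vertical angles at Y]
2. ∠NRU = 25°  [same arc UN]
3. ∠ARN = 88°  [cyclic RAUN, opposite ∠R+∠U]
4. ∠ANR = 37°  [△RYN]
5. ∠NAR = 55°  [△RAN]

∠NAR = 55°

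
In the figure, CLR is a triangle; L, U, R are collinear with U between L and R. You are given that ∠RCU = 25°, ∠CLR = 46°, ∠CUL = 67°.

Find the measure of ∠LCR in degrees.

1. ∠CUR = 113°  [linear pair at U on LR]
2. ∠CRU = 42°  [△CUR]
3. ∠CRL = 42°  [U on ray RL]
4. ∠LCR = 92°  [△CLR]

∠LCR = 92°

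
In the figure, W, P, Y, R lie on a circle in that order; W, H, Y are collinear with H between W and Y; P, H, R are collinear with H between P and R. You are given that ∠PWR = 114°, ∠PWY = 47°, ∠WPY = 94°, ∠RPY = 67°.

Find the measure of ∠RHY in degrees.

1. ∠PRY = 47°  [same arc PY]
2. ∠WRY = 86°  [cyclic WPYR, opposite ∠P+∠R]
3. ∠RWY = 67°  [same arc YR]
4. ∠RYW = 27°  [△WYR]
5. ∠RHY = 106°  [△YHR]

∠RHY = 106°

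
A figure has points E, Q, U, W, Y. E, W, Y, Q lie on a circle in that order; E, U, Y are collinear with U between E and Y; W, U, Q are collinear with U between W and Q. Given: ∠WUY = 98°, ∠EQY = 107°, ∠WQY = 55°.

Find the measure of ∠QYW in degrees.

∠QYW = 95°

1. ∠EWY = 73°  [cyclic EWYQ, opposite ∠W+∠Q]
2. ∠WEY = 55°  [same arc WY]
3. ∠EYW = 52°  [△EWY]
4. ∠QWY = 30°  [△WUY]
5. ∠QYW = 95°  [△WYQ]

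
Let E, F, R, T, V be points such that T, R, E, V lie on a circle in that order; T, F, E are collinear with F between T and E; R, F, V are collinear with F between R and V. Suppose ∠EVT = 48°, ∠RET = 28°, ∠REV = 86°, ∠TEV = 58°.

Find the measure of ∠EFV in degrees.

∠EFV = 102°

1. ∠ETV = 74°  [△TEV]
2. ∠RVT = 28°  [same arc TR]
3. ∠TFV = 78°  [△TFV]
4. ∠EFV = 102°  [linear pair at F on TE]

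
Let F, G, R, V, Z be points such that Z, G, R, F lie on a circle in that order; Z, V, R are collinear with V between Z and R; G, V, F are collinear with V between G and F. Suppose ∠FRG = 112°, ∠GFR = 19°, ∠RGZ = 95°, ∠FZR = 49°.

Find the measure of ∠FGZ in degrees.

∠FGZ = 46°

1. ∠RFZ = 85°  [cyclic ZGRF, opposite ∠G+∠F]
2. ∠FRZ = 46°  [△ZRF]
3. ∠FGZ = 46°  [same arc ZF]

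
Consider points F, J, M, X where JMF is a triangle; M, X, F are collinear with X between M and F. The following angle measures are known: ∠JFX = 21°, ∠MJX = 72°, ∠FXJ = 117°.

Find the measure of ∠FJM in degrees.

∠FJM = 114°

1. ∠JFM = 21°  [X on ray FM]
2. ∠JXM = 63°  [linear pair at X on MF]
3. ∠JMX = 45°  [△JMX]
4. ∠FMJ = 45°  [X on ray MF]
5. ∠FJM = 114°  [△JMF]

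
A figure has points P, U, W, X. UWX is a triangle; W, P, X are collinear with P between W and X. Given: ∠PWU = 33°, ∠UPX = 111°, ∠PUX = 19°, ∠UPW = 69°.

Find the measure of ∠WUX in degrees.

1. ∠UWX = 33°  [P on ray WX]
2. ∠PXU = 50°  [△UPX]
3. ∠UXW = 50°  [P on ray XW]
4. ∠WUX = 97°  [△UWX]

∠WUX = 97°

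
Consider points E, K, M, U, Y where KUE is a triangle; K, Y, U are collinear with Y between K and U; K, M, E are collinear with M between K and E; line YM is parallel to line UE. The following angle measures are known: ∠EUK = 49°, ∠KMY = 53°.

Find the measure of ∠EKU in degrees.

∠EKU = 78°

1. ∠KYM = 49°  [YM∥UE, corresponding at Y]
2. ∠MKY = 78°  [△KYM]
3. ∠EKU = 78°  [Y on KU, M on KE]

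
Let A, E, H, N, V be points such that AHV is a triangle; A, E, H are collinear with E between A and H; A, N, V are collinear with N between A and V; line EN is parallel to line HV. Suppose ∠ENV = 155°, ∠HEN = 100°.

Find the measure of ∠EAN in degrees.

∠EAN = 75°

1. ∠ANE = 25°  [linear pair at N on AV]
2. ∠AEN = 80°  [linear pair at E on AH]
3. ∠EAN = 75°  [△AEN]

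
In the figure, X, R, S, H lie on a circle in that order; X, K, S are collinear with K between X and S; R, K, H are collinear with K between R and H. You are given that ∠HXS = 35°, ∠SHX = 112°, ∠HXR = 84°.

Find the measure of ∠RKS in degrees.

∠RKS = 82°

1. ∠HRS = 35°  [same arc SH]
2. ∠HSX = 33°  [△XSH]
3. ∠HSR = 96°  [cyclic XRSH, opposite ∠X+∠S]
4. ∠RHS = 49°  [△RSH]
5. ∠HRX = 33°  [same arc XH]
6. ∠RXS = 49°  [same arc RS]
7. ∠RKX = 98°  [△XKR]
8. ∠RKS = 82°  [linear pair at K on XS]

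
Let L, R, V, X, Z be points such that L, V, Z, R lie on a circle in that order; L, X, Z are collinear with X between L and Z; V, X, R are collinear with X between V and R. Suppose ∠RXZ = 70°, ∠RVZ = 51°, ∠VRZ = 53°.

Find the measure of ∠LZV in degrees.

∠LZV = 19°

1. ∠LXV = 70°  [vertical angles at X]
2. ∠VXZ = 110°  [linear pair at X on LZ]
3. ∠LZV = 19°  [△VXZ]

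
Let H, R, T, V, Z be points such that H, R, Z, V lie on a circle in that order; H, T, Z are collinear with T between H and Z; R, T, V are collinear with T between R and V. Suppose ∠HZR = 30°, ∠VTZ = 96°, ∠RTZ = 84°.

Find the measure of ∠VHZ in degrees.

1. ∠HVR = 30°  [same arc HR]
2. ∠HTV = 84°  [linear pair at T on HZ]
3. ∠VHZ = 66°  [△HTV]

∠VHZ = 66°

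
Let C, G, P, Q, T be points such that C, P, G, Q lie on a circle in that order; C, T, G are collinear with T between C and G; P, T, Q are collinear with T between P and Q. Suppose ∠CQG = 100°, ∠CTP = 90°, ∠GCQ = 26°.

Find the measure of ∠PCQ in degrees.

∠PCQ = 62°

1. ∠CGQ = 54°  [△CGQ]
2. ∠GTQ = 90°  [vertical angles at T]
3. ∠GPQ = 26°  [same arc GQ]
4. ∠GQP = 36°  [△GTQ]
5. ∠PGQ = 118°  [△PGQ]
6. ∠PCQ = 62°  [cyclic CPGQ, opposite ∠C+∠G]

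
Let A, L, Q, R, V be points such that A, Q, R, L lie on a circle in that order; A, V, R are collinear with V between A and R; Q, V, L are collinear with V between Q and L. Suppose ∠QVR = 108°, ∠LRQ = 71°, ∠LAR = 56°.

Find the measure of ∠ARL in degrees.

1. ∠AVL = 108°  [vertical angles at V]
2. ∠LQR = 56°  [same arc RL]
3. ∠LVR = 72°  [linear pair at V on AR]
4. ∠QLR = 53°  [△QRL]
5. ∠ARL = 55°  [△RVL]

∠ARL = 55°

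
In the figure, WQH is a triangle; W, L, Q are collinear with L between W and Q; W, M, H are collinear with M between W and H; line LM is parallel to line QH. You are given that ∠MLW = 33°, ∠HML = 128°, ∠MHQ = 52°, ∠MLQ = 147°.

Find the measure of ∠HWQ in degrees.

∠HWQ = 95°

1. ∠HQW = 33°  [LM∥QH, corresponding at L]
2. ∠QHW = 52°  [M on ray HW]
3. ∠HWQ = 95°  [△WQH]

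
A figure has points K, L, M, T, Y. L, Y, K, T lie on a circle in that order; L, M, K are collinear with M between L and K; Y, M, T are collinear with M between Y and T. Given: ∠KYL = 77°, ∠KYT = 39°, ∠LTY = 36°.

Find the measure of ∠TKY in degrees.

1. ∠KTL = 103°  [cyclic LYKT, opposite ∠Y+∠T]
2. ∠KLT = 39°  [same arc KT]
3. ∠LMT = 105°  [△LMT]
4. ∠LKT = 38°  [△LKT]
5. ∠KMT = 75°  [linear pair at M on LK]
6. ∠KTY = 67°  [△KMT]
7. ∠TKY = 74°  [△YKT]

∠TKY = 74°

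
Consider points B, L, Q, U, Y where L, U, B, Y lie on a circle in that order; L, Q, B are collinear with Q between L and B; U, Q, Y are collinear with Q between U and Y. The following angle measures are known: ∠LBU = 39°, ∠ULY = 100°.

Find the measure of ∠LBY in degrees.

∠LBY = 41°

1. ∠LYU = 39°  [same arc LU]
2. ∠LUY = 41°  [△LUY]
3. ∠LBY = 41°  [same arc LY]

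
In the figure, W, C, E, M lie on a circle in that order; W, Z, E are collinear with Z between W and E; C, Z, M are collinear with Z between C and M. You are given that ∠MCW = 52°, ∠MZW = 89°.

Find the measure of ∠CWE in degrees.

1. ∠MEW = 52°  [same arc WM]
2. ∠EZM = 91°  [linear pair at Z on WE]
3. ∠CME = 37°  [△EZM]
4. ∠CWE = 37°  [same arc CE]

∠CWE = 37°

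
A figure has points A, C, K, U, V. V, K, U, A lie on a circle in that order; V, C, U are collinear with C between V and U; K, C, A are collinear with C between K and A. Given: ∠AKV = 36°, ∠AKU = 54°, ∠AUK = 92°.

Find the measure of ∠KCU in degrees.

1. ∠AUV = 36°  [same arc VA]
2. ∠KAU = 34°  [△KUA]
3. ∠ACU = 110°  [△UCA]
4. ∠KCV = 110°  [vertical angles at C]
5. ∠KCU = 70°  [linear pair at C on VU]

∠KCU = 70°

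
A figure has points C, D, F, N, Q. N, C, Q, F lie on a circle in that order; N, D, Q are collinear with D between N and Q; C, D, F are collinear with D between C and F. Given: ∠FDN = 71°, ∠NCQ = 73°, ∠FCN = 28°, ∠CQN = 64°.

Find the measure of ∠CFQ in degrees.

1. ∠FDQ = 109°  [linear pair at D on NQ]
2. ∠FQN = 28°  [same arc NF]
3. ∠CFQ = 43°  [△QDF]

∠CFQ = 43°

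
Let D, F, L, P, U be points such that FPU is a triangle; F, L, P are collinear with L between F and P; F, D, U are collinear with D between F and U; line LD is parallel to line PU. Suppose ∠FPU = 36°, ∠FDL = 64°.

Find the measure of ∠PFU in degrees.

∠PFU = 80°

1. ∠DLF = 36°  [LD∥PU, corresponding at L]
2. ∠DFL = 80°  [△FLD]
3. ∠PFU = 80°  [L on FP, D on FU]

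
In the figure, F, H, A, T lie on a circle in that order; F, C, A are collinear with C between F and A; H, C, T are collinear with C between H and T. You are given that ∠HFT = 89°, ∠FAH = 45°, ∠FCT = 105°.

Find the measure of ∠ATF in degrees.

1. ∠FTH = 45°  [same arc FH]
2. ∠AFT = 30°  [△FCT]
3. ∠FHT = 46°  [△FHT]
4. ∠FAT = 46°  [same arc FT]
5. ∠ATF = 104°  [△FAT]

∠ATF = 104°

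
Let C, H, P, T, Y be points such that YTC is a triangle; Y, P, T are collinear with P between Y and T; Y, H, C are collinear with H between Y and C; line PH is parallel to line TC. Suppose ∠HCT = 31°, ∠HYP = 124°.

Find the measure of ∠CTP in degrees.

1. ∠TCY = 31°  [H on ray CY]
2. ∠CYT = 124°  [P on YT, H on YC]
3. ∠CTY = 25°  [△YTC]
4. ∠CTP = 25°  [P on ray TY]

∠CTP = 25°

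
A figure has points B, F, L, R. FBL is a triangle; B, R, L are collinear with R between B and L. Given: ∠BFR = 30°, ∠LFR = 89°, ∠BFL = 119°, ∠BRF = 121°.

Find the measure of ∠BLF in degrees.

∠BLF = 32°

1. ∠FBR = 29°  [△FBR]
2. ∠FBL = 29°  [R on ray BL]
3. ∠BLF = 32°  [△FBL]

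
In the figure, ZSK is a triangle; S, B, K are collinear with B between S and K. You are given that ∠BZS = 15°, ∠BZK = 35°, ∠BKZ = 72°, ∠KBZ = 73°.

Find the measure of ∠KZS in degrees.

∠KZS = 50°

1. ∠SKZ = 72°  [B on ray KS]
2. ∠SBZ = 107°  [linear pair at B on SK]
3. ∠BSZ = 58°  [△ZSB]
4. ∠KSZ = 58°  [B on ray SK]
5. ∠KZS = 50°  [△ZSK]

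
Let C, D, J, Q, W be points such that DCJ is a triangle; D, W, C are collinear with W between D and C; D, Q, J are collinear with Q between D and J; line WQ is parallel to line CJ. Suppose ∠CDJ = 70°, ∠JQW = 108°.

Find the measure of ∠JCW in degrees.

∠JCW = 38°

1. ∠QDW = 70°  [W on DC, Q on DJ]
2. ∠DQW = 72°  [linear pair at Q on DJ]
3. ∠DWQ = 38°  [△DWQ]
4. ∠CWQ = 142°  [linear pair at W on DC]
5. ∠JCW = 38°  [WQ∥CJ, co-interior at C–W]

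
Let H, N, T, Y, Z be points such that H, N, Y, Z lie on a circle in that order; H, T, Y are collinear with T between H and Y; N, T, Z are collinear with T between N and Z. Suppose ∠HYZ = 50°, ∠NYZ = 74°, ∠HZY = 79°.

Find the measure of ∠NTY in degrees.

1. ∠HNZ = 50°  [same arc HZ]
2. ∠YHZ = 51°  [△HYZ]
3. ∠NHZ = 106°  [cyclic HNYZ, opposite ∠H+∠Y]
4. ∠HZN = 24°  [△HNZ]
5. ∠YNZ = 51°  [same arc YZ]
6. ∠HYN = 24°  [same arc HN]
7. ∠NTY = 105°  [△NTY]

∠NTY = 105°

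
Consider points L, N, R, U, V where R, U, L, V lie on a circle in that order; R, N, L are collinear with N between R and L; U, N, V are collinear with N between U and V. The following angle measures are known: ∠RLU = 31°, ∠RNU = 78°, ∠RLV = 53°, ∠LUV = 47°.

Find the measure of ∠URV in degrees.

∠URV = 96°

1. ∠RVU = 31°  [same arc RU]
2. ∠RUV = 53°  [same arc RV]
3. ∠URV = 96°  [△RUV]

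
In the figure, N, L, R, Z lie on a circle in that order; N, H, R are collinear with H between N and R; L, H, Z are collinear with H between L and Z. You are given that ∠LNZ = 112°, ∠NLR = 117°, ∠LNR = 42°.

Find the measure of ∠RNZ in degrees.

∠RNZ = 70°

1. ∠LRZ = 68°  [cyclic NLRZ, opposite ∠N+∠R]
2. ∠LZR = 42°  [same arc LR]
3. ∠RLZ = 70°  [△LRZ]
4. ∠RNZ = 70°  [same arc RZ]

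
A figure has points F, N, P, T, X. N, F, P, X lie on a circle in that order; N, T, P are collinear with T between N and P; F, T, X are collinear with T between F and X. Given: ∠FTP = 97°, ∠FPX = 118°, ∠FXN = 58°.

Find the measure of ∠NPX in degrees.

∠NPX = 60°

1. ∠FNX = 62°  [cyclic NFPX, opposite ∠N+∠P]
2. ∠NFX = 60°  [△NFX]
3. ∠NPX = 60°  [same arc NX]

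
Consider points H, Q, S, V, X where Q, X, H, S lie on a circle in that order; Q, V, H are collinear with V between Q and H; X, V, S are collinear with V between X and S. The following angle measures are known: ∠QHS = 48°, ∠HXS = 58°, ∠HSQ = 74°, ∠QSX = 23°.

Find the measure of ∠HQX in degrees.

∠HQX = 51°

1. ∠HXQ = 106°  [cyclic QXHS, opposite ∠X+∠S]
2. ∠QHX = 23°  [same arc QX]
3. ∠HQX = 51°  [△QXH]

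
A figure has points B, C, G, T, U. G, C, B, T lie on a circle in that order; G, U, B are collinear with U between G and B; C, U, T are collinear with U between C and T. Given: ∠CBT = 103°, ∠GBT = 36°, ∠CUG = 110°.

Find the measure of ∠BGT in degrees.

∠BGT = 43°

1. ∠CGT = 77°  [cyclic GCBT, opposite ∠G+∠B]
2. ∠GCT = 36°  [same arc GT]
3. ∠BUT = 110°  [vertical angles at U]
4. ∠CTG = 67°  [△GCT]
5. ∠GUT = 70°  [linear pair at U on GB]
6. ∠BGT = 43°  [△GUT]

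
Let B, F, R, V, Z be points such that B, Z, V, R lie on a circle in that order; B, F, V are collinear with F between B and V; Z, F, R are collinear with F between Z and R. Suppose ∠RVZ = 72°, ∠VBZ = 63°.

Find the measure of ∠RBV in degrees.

1. ∠VRZ = 63°  [same arc ZV]
2. ∠RZV = 45°  [△ZVR]
3. ∠RBV = 45°  [same arc VR]

∠RBV = 45°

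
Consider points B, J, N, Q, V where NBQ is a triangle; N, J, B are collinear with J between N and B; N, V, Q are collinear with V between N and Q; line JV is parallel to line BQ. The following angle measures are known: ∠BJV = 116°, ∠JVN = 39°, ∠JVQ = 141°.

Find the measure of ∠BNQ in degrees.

1. ∠NJV = 64°  [linear pair at J on NB]
2. ∠JNV = 77°  [△NJV]
3. ∠BNQ = 77°  [J on NB, V on NQ]

∠BNQ = 77°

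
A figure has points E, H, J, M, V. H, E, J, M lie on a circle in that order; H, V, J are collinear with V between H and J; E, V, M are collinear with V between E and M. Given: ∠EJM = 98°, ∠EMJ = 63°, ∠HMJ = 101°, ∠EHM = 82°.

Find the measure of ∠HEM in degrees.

1. ∠JEM = 19°  [△EJM]
2. ∠JHM = 19°  [same arc JM]
3. ∠HJM = 60°  [△HJM]
4. ∠HEM = 60°  [same arc HM]

∠HEM = 60°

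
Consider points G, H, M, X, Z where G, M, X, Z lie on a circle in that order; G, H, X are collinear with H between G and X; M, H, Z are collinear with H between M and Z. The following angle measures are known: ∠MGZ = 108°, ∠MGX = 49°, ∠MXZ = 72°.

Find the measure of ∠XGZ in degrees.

1. ∠MZX = 49°  [same arc MX]
2. ∠XMZ = 59°  [△MXZ]
3. ∠XGZ = 59°  [same arc XZ]

∠XGZ = 59°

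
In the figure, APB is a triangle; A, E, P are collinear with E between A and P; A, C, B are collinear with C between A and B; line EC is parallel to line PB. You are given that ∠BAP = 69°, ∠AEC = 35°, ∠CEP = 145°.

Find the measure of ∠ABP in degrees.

∠ABP = 76°

1. ∠CAE = 69°  [E on AP, C on AB]
2. ∠ACE = 76°  [△AEC]
3. ∠ABP = 76°  [EC∥PB, corresponding at C]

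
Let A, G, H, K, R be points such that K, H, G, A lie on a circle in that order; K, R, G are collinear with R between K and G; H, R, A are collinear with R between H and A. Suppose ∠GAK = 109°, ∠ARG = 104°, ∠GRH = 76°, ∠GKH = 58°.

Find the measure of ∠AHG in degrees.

∠AHG = 53°

1. ∠GHK = 71°  [cyclic KHGA, opposite ∠H+∠A]
2. ∠HGK = 51°  [△KHG]
3. ∠AHG = 53°  [△HRG]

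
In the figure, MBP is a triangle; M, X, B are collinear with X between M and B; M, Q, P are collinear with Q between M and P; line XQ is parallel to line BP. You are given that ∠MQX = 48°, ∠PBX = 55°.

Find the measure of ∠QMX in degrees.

∠QMX = 77°

1. ∠BPM = 48°  [XQ∥BP, corresponding at Q]
2. ∠MBP = 55°  [X on ray BM]
3. ∠BMP = 77°  [△MBP]
4. ∠QMX = 77°  [X on MB, Q on MP]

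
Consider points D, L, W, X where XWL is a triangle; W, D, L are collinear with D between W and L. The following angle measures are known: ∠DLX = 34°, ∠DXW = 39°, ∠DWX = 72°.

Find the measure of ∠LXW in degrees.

1. ∠WLX = 34°  [D on ray LW]
2. ∠LWX = 72°  [D on ray WL]
3. ∠LXW = 74°  [△XWL]

∠LXW = 74°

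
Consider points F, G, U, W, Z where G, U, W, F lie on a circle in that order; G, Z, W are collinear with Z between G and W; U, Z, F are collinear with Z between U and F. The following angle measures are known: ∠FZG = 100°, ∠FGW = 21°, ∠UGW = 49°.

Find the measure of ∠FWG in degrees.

1. ∠FZW = 80°  [linear pair at Z on GW]
2. ∠UFW = 49°  [same arc UW]
3. ∠FWG = 51°  [△WZF]

∠FWG = 51°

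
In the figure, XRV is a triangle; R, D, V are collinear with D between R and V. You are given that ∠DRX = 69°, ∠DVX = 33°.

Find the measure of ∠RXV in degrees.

1. ∠VRX = 69°  [D on ray RV]
2. ∠RVX = 33°  [D on ray VR]
3. ∠RXV = 78°  [△XRV]

∠RXV = 78°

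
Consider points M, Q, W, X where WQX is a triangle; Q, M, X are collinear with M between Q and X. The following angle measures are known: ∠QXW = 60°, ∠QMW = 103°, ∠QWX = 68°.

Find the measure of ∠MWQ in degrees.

∠MWQ = 25°

1. ∠WQX = 52°  [△WQX]
2. ∠MQW = 52°  [M on ray QX]
3. ∠MWQ = 25°  [△WQM]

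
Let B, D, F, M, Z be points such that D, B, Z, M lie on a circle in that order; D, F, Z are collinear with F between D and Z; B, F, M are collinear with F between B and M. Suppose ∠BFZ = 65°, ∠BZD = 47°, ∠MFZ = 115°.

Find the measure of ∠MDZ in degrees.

1. ∠DFM = 65°  [vertical angles at F]
2. ∠BMD = 47°  [same arc DB]
3. ∠MDZ = 68°  [△DFM]

∠MDZ = 68°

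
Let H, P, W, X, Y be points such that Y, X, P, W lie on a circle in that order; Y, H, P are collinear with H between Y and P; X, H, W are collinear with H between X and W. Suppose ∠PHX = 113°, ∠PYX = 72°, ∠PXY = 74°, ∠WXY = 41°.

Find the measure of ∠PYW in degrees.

1. ∠PWY = 106°  [cyclic YXPW, opposite ∠X+∠W]
2. ∠WPY = 41°  [same arc YW]
3. ∠PYW = 33°  [△YPW]

∠PYW = 33°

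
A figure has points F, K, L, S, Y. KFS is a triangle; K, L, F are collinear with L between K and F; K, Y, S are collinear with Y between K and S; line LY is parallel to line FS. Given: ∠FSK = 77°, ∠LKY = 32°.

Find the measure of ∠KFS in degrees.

1. ∠KYL = 77°  [LY∥FS, corresponding at Y]
2. ∠KLY = 71°  [△KLY]
3. ∠KFS = 71°  [LY∥FS, corresponding at L]

∠KFS = 71°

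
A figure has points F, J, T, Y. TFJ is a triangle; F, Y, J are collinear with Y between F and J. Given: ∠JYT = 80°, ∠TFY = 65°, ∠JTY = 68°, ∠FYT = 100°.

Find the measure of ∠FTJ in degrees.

1. ∠TJY = 32°  [△TYJ]
2. ∠JFT = 65°  [Y on ray FJ]
3. ∠FJT = 32°  [Y on ray JF]
4. ∠FTJ = 83°  [△TFJ]

∠FTJ = 83°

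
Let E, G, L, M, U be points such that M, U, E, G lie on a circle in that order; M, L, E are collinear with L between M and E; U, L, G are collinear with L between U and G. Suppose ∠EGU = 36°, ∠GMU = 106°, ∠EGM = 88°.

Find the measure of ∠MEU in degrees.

1. ∠EMU = 36°  [same arc UE]
2. ∠EUM = 92°  [cyclic MUEG, opposite ∠U+∠G]
3. ∠MEU = 52°  [△MUE]

∠MEU = 52°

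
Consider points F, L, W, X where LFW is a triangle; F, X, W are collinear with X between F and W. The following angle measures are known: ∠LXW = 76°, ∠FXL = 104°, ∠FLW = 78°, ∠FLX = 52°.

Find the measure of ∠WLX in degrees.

∠WLX = 26°

1. ∠LFX = 24°  [△LFX]
2. ∠LFW = 24°  [X on ray FW]
3. ∠FWL = 78°  [△LFW]
4. ∠LWX = 78°  [X on ray WF]
5. ∠WLX = 26°  [△LXW]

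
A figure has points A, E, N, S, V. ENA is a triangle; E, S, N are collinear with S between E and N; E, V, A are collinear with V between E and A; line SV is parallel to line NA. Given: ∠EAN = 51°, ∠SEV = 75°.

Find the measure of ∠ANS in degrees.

∠ANS = 54°

1. ∠EVS = 51°  [SV∥NA, corresponding at V]
2. ∠ESV = 54°  [△ESV]
3. ∠NSV = 126°  [linear pair at S on EN]
4. ∠ANS = 54°  [SV∥NA, co-interior at N–S]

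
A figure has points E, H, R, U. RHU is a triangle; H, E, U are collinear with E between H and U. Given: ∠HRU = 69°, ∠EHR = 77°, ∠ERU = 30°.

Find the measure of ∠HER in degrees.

∠HER = 64°

1. ∠RHU = 77°  [E on ray HU]
2. ∠HUR = 34°  [△RHU]
3. ∠EUR = 34°  [E on ray UH]
4. ∠REU = 116°  [△REU]
5. ∠HER = 64°  [linear pair at E on HU]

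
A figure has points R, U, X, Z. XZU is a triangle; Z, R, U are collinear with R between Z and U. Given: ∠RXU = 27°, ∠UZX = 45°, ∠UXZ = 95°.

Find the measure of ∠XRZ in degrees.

∠XRZ = 67°

1. ∠XUZ = 40°  [△XZU]
2. ∠RUX = 40°  [R on ray UZ]
3. ∠URX = 113°  [△XRU]
4. ∠XRZ = 67°  [linear pair at R on ZU]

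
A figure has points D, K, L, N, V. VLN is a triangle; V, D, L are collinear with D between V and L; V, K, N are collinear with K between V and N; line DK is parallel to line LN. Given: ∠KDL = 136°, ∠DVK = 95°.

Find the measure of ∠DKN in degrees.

∠DKN = 139°

1. ∠KDV = 44°  [linear pair at D on VL]
2. ∠DKV = 41°  [△VDK]
3. ∠DKN = 139°  [linear pair at K on VN]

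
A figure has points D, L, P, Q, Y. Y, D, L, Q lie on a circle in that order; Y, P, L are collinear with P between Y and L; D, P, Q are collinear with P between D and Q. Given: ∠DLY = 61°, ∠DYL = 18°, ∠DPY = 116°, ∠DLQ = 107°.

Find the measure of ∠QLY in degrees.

1. ∠DQL = 18°  [same arc DL]
2. ∠LPQ = 116°  [vertical angles at P]
3. ∠QLY = 46°  [△LPQ]

∠QLY = 46°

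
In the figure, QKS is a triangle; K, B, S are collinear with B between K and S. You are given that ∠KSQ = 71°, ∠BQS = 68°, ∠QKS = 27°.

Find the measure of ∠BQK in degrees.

∠BQK = 14°

1. ∠BSQ = 71°  [B on ray SK]
2. ∠QBS = 41°  [△QBS]
3. ∠BKQ = 27°  [B on ray KS]
4. ∠KBQ = 139°  [linear pair at B on KS]
5. ∠BQK = 14°  [△QKB]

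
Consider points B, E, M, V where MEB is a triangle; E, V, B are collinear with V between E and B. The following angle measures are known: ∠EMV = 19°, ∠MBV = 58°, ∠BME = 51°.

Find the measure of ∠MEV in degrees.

1. ∠EBM = 58°  [V on ray BE]
2. ∠BEM = 71°  [△MEB]
3. ∠MEV = 71°  [V on ray EB]

∠MEV = 71°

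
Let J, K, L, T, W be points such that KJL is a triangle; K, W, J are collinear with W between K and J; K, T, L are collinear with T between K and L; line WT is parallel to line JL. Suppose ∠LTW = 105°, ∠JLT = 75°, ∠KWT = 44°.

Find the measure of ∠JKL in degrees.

1. ∠JLK = 75°  [T on ray LK]
2. ∠KJL = 44°  [WT∥JL, corresponding at W]
3. ∠JKL = 61°  [△KJL]

∠JKL = 61°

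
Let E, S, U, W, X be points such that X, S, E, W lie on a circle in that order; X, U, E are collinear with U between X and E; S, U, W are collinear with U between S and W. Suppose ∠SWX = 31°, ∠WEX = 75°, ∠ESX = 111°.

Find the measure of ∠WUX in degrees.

∠WUX = 113°

1. ∠EWX = 69°  [cyclic XSEW, opposite ∠S+∠W]
2. ∠EXW = 36°  [△XEW]
3. ∠WUX = 113°  [△XUW]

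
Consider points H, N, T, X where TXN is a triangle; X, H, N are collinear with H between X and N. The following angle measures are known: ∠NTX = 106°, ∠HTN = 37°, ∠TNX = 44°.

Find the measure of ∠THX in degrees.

1. ∠HNT = 44°  [H on ray NX]
2. ∠NHT = 99°  [△THN]
3. ∠THX = 81°  [linear pair at H on XN]

∠THX = 81°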